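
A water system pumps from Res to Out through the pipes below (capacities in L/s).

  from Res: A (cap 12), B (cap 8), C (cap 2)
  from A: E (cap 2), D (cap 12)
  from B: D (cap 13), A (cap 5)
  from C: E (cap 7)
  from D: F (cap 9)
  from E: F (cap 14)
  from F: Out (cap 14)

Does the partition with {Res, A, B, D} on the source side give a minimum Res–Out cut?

Given cut capacity: 2 + 2 + 9 = 13.
Augment Res→A→D→F→Out: bottleneck 9, flow now 9.
Augment Res→A→E→F→Out: bottleneck 2, flow now 11.
Augment Res→C→E→F→Out: bottleneck 2, flow now 13.
No augmenting path remains; maximum flow = 13.
Cut capacity 13 equals the max flow, so it is a minimum cut.

Yes — it is a minimum cut (capacity 13).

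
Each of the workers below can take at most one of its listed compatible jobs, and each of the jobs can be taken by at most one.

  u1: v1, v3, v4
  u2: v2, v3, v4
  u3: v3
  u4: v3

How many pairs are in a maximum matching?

3

Unit-capacity flow: source→left, listed edges, right→sink; max matching = max flow.
Augmenting path u1→v1 (+1); matched 1.
Augmenting path u2→v2 (+1); matched 2.
Augmenting path u3→v3 (+1); matched 3.
No augmenting path remains; maximum matching = 3.
König certificate: {u1, u2, v3} is a vertex cover of size 3 (every listed pair touches it), so no matching can be larger.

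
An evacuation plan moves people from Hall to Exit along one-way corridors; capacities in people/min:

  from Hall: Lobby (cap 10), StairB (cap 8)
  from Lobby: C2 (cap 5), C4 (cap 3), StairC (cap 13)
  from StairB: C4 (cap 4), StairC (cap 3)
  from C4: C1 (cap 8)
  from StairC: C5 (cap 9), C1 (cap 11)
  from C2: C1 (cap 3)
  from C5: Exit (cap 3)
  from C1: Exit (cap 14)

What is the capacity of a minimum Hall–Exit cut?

17

Augment Hall→Lobby→C4→C1→Exit: bottleneck 3, flow now 3.
Augment Hall→Lobby→StairC→C5→Exit: bottleneck 3, flow now 6.
Augment Hall→Lobby→StairC→C1→Exit: bottleneck 4, flow now 10.
Augment Hall→StairB→C4→C1→Exit: bottleneck 4, flow now 14.
Augment Hall→StairB→StairC→C1→Exit: bottleneck 3, flow now 17.
No augmenting path remains; maximum flow = 17.
By max-flow min-cut, the minimum cut capacity equals the max flow.
In the residual graph, reachable from Hall: {Hall, StairB}.
Min-cut edges: Hall→Lobby (10), StairB→C4 (4), StairB→StairC (3); capacity 10 + 4 + 3 = 17.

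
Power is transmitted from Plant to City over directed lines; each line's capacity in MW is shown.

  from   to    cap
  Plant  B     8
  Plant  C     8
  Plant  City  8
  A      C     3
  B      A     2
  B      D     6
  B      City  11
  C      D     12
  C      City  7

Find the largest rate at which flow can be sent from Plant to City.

23

Augment Plant→City: bottleneck 8, flow now 8.
Augment Plant→B→City: bottleneck 8, flow now 16.
Augment Plant→C→City: bottleneck 7, flow now 23.
No augmenting path remains; maximum flow = 23.
In the residual graph, reachable from Plant: {Plant, C, D}.
Min-cut edges: Plant→B (8), Plant→City (8), C→City (7); capacity 8 + 8 + 7 = 23.
This cut is saturated, so no flow can exceed 23.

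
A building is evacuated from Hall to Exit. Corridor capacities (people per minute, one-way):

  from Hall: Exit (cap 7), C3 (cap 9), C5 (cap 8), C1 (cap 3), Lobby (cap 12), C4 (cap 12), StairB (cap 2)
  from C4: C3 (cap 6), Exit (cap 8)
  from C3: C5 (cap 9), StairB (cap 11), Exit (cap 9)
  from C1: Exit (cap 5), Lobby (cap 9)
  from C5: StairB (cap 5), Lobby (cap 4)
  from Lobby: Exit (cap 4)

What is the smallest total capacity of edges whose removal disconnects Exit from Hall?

Augment Hall→Exit: bottleneck 7, flow now 7.
Augment Hall→C4→Exit: bottleneck 8, flow now 15.
Augment Hall→C3→Exit: bottleneck 9, flow now 24.
Augment Hall→C1→Exit: bottleneck 3, flow now 27.
Augment Hall→Lobby→Exit: bottleneck 4, flow now 31.
No augmenting path remains; maximum flow = 31.
By max-flow min-cut, the minimum cut capacity equals the max flow.
In the residual graph, reachable from Hall: {Hall, C4, C3, C5, Lobby, StairB}.
Min-cut edges: Hall→C1 (3), Hall→Exit (7), C4→Exit (8), C3→Exit (9), Lobby→Exit (4); capacity 3 + 7 + 8 + 9 + 4 = 31.

31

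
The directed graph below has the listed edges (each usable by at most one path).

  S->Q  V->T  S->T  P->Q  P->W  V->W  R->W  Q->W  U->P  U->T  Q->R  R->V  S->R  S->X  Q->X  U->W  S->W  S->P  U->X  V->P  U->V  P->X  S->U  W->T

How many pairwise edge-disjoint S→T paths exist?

4

Assign every edge capacity 1; by Menger, the answer equals the max flow.
Path S→T (+1); total 1.
Path S→U→T (+1); total 2.
Path S→W→T (+1); total 3.
Path S→R→V→T (+1); total 4.
No residual S→T path; max flow = 4.
Certifying cut of size 4: {R→V, S→T, S→U, W→T}.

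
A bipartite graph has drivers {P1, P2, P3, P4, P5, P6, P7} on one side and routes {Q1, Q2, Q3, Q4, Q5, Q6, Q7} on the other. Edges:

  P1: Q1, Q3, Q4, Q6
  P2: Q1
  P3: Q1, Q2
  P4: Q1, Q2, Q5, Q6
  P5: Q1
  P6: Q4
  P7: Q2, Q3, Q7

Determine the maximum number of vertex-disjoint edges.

6

Unit-capacity flow: source→left, listed edges, right→sink; max matching = max flow.
Augmenting path P1→Q1 (+1); matched 1.
Augmenting path P3→Q2 (+1); matched 2.
Augmenting path P4→Q5 (+1); matched 3.
Augmenting path P6→Q4 (+1); matched 4.
Augmenting path P7→Q3 (+1); matched 5.
Augmenting path P2→Q1→P1→Q6 (+1); matched 6.
No augmenting path remains; maximum matching = 6.
König certificate: {P1, P3, P4, P6, P7, Q1} is a vertex cover of size 6 (every listed pair touches it), so no matching can be larger.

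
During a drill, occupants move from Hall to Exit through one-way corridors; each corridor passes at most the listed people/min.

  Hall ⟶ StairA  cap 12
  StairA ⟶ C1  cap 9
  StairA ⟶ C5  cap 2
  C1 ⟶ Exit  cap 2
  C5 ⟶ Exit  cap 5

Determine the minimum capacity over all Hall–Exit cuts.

Augment Hall→StairA→C1→Exit: bottleneck 2, flow now 2.
Augment Hall→StairA→C5→Exit: bottleneck 2, flow now 4.
No augmenting path remains; maximum flow = 4.
By max-flow min-cut, the minimum cut capacity equals the max flow.
In the residual graph, reachable from Hall: {Hall, StairA, C1}.
Min-cut edges: StairA→C5 (2), C1→Exit (2); capacity 2 + 2 = 4.

4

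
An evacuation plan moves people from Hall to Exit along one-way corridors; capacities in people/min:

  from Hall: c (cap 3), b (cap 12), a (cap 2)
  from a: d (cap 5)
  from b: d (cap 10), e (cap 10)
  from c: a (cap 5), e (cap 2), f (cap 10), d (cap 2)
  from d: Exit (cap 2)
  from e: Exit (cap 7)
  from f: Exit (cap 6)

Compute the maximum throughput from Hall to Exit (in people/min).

12

Augment Hall→a→d→Exit: bottleneck 2, flow now 2.
Augment Hall→b→e→Exit: bottleneck 7, flow now 9.
Augment Hall→c→f→Exit: bottleneck 3, flow now 12.
No augmenting path remains; maximum flow = 12.
In the residual graph, reachable from Hall: {Hall, a, b, d, e}.
Min-cut edges: Hall→c (3), d→Exit (2), e→Exit (7); capacity 3 + 2 + 7 = 12.
This cut is saturated, so no flow can exceed 12.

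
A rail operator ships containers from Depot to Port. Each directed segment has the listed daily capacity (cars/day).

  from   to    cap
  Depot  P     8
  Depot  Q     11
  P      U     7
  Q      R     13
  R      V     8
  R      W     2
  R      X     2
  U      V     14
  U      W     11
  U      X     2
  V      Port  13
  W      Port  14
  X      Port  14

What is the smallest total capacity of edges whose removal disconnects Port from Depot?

Augment Depot→P→U→V→Port: bottleneck 7, flow now 7.
Augment Depot→Q→R→V→Port: bottleneck 6, flow now 13.
Augment Depot→Q→R→W→Port: bottleneck 2, flow now 15.
Augment Depot→Q→R→X→Port: bottleneck 2, flow now 17.
Augment Depot→Q→R→V→U→W→Port: bottleneck 1, flow now 18. (uses reverse residual edge)
No augmenting path remains; maximum flow = 18.
By max-flow min-cut, the minimum cut capacity equals the max flow.
In the residual graph, reachable from Depot: {Depot, P}.
Min-cut edges: Depot→Q (11), P→U (7); capacity 11 + 7 = 18.

18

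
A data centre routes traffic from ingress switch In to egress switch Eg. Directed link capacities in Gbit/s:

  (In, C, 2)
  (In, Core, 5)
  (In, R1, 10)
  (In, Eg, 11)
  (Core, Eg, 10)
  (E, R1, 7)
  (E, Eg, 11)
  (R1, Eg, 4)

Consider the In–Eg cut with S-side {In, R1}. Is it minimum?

Given cut capacity: 2 + 5 + 11 + 4 = 22.
Augment In→Eg: bottleneck 11, flow now 11.
Augment In→Core→Eg: bottleneck 5, flow now 16.
Augment In→R1→Eg: bottleneck 4, flow now 20.
No augmenting path remains; maximum flow = 20.
In the residual graph, reachable from In: {In, C, R1}.
Min-cut edges: In→Core (5), In→Eg (11), R1→Eg (4); capacity 5 + 11 + 4 = 20.
Cut capacity 22 exceeds the max flow 20, so it is not minimum.

No — its capacity is 22, but the minimum cut has capacity 20.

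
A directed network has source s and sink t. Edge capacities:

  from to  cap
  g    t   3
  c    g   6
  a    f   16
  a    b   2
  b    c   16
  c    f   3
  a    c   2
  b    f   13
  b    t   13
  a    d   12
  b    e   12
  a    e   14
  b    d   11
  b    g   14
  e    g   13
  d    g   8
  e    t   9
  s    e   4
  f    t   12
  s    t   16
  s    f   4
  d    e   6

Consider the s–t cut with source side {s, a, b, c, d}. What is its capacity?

Edges leaving {s, a, b, c, d}: s→e (4), s→f (4), s→t (16), a→e (14), a→f (16), b→e (12), b→f (13), b→g (14), b→t (13), c→f (3), c→g (6), d→e (6), d→g (8).
Cut capacity = 4 + 4 + 16 + 14 + 16 + 12 + 13 + 14 + 13 + 3 + 6 + 6 + 8 = 129.

129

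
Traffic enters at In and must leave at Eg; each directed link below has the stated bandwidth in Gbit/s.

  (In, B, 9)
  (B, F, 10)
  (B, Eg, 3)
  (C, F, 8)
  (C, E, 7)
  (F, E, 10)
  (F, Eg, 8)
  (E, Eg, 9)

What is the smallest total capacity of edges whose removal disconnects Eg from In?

9

Augment In→B→Eg: bottleneck 3, flow now 3.
Augment In→B→F→Eg: bottleneck 6, flow now 9.
No augmenting path remains; maximum flow = 9.
By max-flow min-cut, the minimum cut capacity equals the max flow.
In the residual graph, reachable from In: {In}.
Min-cut edges: In→B (9); capacity 9 = 9.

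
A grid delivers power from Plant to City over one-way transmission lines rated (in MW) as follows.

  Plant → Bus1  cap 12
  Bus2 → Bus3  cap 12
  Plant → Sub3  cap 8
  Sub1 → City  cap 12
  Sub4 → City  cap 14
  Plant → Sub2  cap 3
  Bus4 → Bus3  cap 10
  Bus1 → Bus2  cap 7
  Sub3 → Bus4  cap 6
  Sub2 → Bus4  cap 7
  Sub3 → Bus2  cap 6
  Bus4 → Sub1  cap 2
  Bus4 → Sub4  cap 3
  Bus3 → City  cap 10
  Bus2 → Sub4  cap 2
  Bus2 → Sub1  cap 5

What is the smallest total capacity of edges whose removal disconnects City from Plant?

18

Augment Plant→Sub3→Bus4→Sub1→City: bottleneck 2, flow now 2.
Augment Plant→Sub3→Bus4→Bus3→City: bottleneck 4, flow now 6.
Augment Plant→Sub3→Bus2→Sub1→City: bottleneck 2, flow now 8.
Augment Plant→Bus1→Bus2→Sub1→City: bottleneck 3, flow now 11.
Augment Plant→Bus1→Bus2→Bus3→City: bottleneck 4, flow now 15.
Augment Plant→Sub2→Bus4→Bus3→City: bottleneck 2, flow now 17.
Augment Plant→Sub2→Bus4→Sub4→City: bottleneck 1, flow now 18.
No augmenting path remains; maximum flow = 18.
By max-flow min-cut, the minimum cut capacity equals the max flow.
In the residual graph, reachable from Plant: {Plant, Bus1}.
Min-cut edges: Plant→Sub3 (8), Plant→Sub2 (3), Bus1→Bus2 (7); capacity 8 + 3 + 7 = 18.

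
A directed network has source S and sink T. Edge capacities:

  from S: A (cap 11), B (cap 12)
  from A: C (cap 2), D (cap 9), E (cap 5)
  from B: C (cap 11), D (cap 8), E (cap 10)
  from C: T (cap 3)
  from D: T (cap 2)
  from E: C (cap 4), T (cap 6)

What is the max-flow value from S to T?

Augment S→A→C→T: bottleneck 2, flow now 2.
Augment S→A→D→T: bottleneck 2, flow now 4.
Augment S→A→E→T: bottleneck 5, flow now 9.
Augment S→B→C→T: bottleneck 1, flow now 10.
Augment S→B→E→T: bottleneck 1, flow now 11.
No augmenting path remains; maximum flow = 11.
In the residual graph, reachable from S: {S, A, B, C, D, E}.
Min-cut edges: C→T (3), D→T (2), E→T (6); capacity 3 + 2 + 6 = 11.
This cut is saturated, so no flow can exceed 11.

11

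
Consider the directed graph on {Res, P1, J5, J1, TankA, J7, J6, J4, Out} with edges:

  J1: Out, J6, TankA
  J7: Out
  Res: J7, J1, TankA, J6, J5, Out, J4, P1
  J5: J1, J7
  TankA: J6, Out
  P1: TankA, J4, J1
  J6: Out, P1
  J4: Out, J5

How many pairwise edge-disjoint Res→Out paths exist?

Assign every edge capacity 1; by Menger, the answer equals the max flow.
Path Res→Out (+1); total 1.
Path Res→J1→Out (+1); total 2.
Path Res→TankA→Out (+1); total 3.
Path Res→J7→Out (+1); total 4.
Path Res→J6→Out (+1); total 5.
Path Res→J4→Out (+1); total 6.
No residual Res→Out path; max flow = 6.
Certifying cut of size 6: {J1→Out, J4→Out, J6→Out, J7→Out, Res→Out, TankA→Out}.

6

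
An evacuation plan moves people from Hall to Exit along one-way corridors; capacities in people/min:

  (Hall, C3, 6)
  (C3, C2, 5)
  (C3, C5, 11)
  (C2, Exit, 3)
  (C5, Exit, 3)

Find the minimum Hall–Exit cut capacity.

Augment Hall→C3→C2→Exit: bottleneck 3, flow now 3.
Augment Hall→C3→C5→Exit: bottleneck 3, flow now 6.
No augmenting path remains; maximum flow = 6.
By max-flow min-cut, the minimum cut capacity equals the max flow.
In the residual graph, reachable from Hall: {Hall}.
Min-cut edges: Hall→C3 (6); capacity 6 = 6.

6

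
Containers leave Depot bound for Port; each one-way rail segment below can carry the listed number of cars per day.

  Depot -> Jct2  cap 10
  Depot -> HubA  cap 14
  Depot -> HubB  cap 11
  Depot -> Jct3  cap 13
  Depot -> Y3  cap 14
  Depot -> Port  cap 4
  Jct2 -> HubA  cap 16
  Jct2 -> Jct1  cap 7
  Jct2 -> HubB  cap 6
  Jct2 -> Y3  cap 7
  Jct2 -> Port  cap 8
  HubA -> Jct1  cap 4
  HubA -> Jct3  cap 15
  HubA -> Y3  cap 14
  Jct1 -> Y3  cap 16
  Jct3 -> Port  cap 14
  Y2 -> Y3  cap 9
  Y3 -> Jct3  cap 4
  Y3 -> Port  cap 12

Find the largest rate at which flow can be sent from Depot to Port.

Augment Depot→Port: bottleneck 4, flow now 4.
Augment Depot→Jct2→Port: bottleneck 8, flow now 12.
Augment Depot→Jct3→Port: bottleneck 13, flow now 25.
Augment Depot→Y3→Port: bottleneck 12, flow now 37.
Augment Depot→HubA→Jct3→Port: bottleneck 1, flow now 38.
No augmenting path remains; maximum flow = 38.
In the residual graph, reachable from Depot: {Depot, Jct2, HubA, Jct1, HubB, Jct3, Y3}.
Min-cut edges: Depot→Port (4), Jct2→Port (8), Jct3→Port (14), Y3→Port (12); capacity 4 + 8 + 14 + 12 = 38.
This cut is saturated, so no flow can exceed 38.

38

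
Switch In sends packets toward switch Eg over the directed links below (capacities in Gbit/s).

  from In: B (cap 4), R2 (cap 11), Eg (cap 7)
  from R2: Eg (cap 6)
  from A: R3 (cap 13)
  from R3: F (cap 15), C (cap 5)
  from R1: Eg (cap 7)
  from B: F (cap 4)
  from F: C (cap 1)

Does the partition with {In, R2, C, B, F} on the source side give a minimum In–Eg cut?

Yes — it is a minimum cut (capacity 13).

Given cut capacity: 7 + 6 = 13.
Augment In→Eg: bottleneck 7, flow now 7.
Augment In→R2→Eg: bottleneck 6, flow now 13.
No augmenting path remains; maximum flow = 13.
Cut capacity 13 equals the max flow, so it is a minimum cut.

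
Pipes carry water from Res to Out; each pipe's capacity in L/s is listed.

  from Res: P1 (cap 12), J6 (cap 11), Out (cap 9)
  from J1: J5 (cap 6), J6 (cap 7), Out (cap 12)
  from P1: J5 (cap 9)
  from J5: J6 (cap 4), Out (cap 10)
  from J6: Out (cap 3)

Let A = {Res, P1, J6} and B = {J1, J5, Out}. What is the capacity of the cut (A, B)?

21

Edges leaving {Res, P1, J6}: Res→Out (9), P1→J5 (9), J6→Out (3).
Cut capacity = 9 + 9 + 3 = 21.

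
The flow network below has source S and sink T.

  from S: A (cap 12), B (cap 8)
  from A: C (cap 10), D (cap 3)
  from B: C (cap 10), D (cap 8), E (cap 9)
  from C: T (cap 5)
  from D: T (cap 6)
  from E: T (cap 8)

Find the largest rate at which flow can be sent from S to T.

Augment S→A→C→T: bottleneck 5, flow now 5.
Augment S→A→D→T: bottleneck 3, flow now 8.
Augment S→B→D→T: bottleneck 3, flow now 11.
Augment S→B→E→T: bottleneck 5, flow now 16.
No augmenting path remains; maximum flow = 16.
In the residual graph, reachable from S: {S, A, C}.
Min-cut edges: S→B (8), A→D (3), C→T (5); capacity 8 + 3 + 5 = 16.
This cut is saturated, so no flow can exceed 16.

16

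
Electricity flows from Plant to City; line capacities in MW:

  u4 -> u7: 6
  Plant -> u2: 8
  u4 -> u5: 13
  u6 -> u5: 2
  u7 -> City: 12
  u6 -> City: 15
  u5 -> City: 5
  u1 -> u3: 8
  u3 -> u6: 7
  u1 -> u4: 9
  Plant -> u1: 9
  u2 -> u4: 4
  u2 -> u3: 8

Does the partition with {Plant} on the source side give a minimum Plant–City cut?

Given cut capacity: 9 + 8 = 17.
Augment Plant→u1→u3→u6→City: bottleneck 7, flow now 7.
Augment Plant→u1→u4→u5→City: bottleneck 2, flow now 9.
Augment Plant→u2→u4→u5→City: bottleneck 3, flow now 12.
Augment Plant→u2→u4→u7→City: bottleneck 1, flow now 13.
Augment Plant→u2→u3→u1→u4→u7→City: bottleneck 4, flow now 17. (uses reverse residual edge)
No augmenting path remains; maximum flow = 17.
Cut capacity 17 equals the max flow, so it is a minimum cut.

Yes — it is a minimum cut (capacity 17).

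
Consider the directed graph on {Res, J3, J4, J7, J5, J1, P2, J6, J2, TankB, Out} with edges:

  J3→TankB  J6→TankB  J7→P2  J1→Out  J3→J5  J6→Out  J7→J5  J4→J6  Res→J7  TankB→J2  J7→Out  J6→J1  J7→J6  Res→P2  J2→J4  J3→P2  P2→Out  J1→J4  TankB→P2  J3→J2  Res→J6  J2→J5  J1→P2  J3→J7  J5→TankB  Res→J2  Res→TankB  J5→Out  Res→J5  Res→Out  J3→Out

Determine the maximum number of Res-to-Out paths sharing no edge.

Assign every edge capacity 1; by Menger, the answer equals the max flow.
Path Res→Out (+1); total 1.
Path Res→J7→Out (+1); total 2.
Path Res→J5→Out (+1); total 3.
Path Res→P2→Out (+1); total 4.
Path Res→J6→Out (+1); total 5.
Path Res→J2→J4→J6→J1→Out (+1); total 6.
No residual Res→Out path; max flow = 6.
Certifying cut of size 6: {J2→J4, J5→Out, P2→Out, Res→J6, Res→J7, Res→Out}.

6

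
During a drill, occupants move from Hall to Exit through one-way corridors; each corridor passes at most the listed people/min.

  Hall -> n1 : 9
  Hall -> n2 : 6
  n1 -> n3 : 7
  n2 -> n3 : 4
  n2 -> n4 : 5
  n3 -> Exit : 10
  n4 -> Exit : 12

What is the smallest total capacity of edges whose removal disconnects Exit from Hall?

13

Augment Hall→n1→n3→Exit: bottleneck 7, flow now 7.
Augment Hall→n2→n3→Exit: bottleneck 3, flow now 10.
Augment Hall→n2→n4→Exit: bottleneck 3, flow now 13.
No augmenting path remains; maximum flow = 13.
By max-flow min-cut, the minimum cut capacity equals the max flow.
In the residual graph, reachable from Hall: {Hall, n1}.
Min-cut edges: Hall→n2 (6), n1→n3 (7); capacity 6 + 7 = 13.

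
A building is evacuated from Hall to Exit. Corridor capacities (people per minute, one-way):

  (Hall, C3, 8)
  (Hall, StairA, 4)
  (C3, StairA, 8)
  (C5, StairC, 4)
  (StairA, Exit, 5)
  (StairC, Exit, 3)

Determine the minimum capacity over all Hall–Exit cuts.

Augment Hall→StairA→Exit: bottleneck 4, flow now 4.
Augment Hall→C3→StairA→Exit: bottleneck 1, flow now 5.
No augmenting path remains; maximum flow = 5.
By max-flow min-cut, the minimum cut capacity equals the max flow.
In the residual graph, reachable from Hall: {Hall, C3, StairA}.
Min-cut edges: StairA→Exit (5); capacity 5 = 5.

5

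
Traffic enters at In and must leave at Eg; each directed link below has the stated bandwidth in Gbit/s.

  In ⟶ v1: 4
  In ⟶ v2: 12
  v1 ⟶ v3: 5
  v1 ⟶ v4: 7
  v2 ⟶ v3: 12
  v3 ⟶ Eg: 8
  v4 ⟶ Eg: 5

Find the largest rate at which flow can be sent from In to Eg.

Augment In→v1→v3→Eg: bottleneck 4, flow now 4.
Augment In→v2→v3→Eg: bottleneck 4, flow now 8.
Augment In→v2→v3→v1→v4→Eg: bottleneck 4, flow now 12. (uses reverse residual edge)
No augmenting path remains; maximum flow = 12.
In the residual graph, reachable from In: {In, v2, v3}.
Min-cut edges: In→v1 (4), v3→Eg (8); capacity 4 + 8 = 12.
This cut is saturated, so no flow can exceed 12.

12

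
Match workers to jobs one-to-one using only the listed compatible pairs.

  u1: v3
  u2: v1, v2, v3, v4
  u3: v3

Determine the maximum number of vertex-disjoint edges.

Unit-capacity flow: source→left, listed edges, right→sink; max matching = max flow.
Augmenting path u1→v3 (+1); matched 1.
Augmenting path u2→v1 (+1); matched 2.
No augmenting path remains; maximum matching = 2.
König certificate: {u2, v3} is a vertex cover of size 2 (every listed pair touches it), so no matching can be larger.

2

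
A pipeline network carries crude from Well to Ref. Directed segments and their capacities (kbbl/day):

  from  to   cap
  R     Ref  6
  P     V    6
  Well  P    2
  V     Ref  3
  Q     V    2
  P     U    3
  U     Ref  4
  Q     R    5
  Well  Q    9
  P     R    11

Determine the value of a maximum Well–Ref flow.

Augment Well→P→R→Ref: bottleneck 2, flow now 2.
Augment Well→Q→R→Ref: bottleneck 4, flow now 6.
Augment Well→Q→V→Ref: bottleneck 2, flow now 8.
Augment Well→Q→R→P→U→Ref: bottleneck 1, flow now 9. (uses reverse residual edge)
No augmenting path remains; maximum flow = 9.
In the residual graph, reachable from Well: {Well, Q}.
Min-cut edges: Well→P (2), Q→R (5), Q→V (2); capacity 2 + 5 + 2 = 9.
This cut is saturated, so no flow can exceed 9.

9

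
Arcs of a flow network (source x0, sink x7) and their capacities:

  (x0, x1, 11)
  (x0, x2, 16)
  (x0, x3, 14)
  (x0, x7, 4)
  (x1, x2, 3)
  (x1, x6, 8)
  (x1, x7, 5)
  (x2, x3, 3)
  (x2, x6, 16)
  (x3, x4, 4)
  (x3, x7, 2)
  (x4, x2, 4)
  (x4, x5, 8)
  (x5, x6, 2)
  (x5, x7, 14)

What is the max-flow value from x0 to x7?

Augment x0→x7: bottleneck 4, flow now 4.
Augment x0→x1→x7: bottleneck 5, flow now 9.
Augment x0→x3→x7: bottleneck 2, flow now 11.
Augment x0→x3→x4→x5→x7: bottleneck 4, flow now 15.
No augmenting path remains; maximum flow = 15.
In the residual graph, reachable from x0: {x0, x1, x2, x3, x6}.
Min-cut edges: x0→x7 (4), x1→x7 (5), x3→x4 (4), x3→x7 (2); capacity 4 + 5 + 4 + 2 = 15.
This cut is saturated, so no flow can exceed 15.

15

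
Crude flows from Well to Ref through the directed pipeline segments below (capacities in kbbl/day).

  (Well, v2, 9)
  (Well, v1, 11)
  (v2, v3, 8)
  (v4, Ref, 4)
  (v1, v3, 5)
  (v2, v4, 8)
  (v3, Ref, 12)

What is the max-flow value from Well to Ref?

14

Augment Well→v1→v3→Ref: bottleneck 5, flow now 5.
Augment Well→v2→v3→Ref: bottleneck 7, flow now 12.
Augment Well→v2→v4→Ref: bottleneck 2, flow now 14.
No augmenting path remains; maximum flow = 14.
In the residual graph, reachable from Well: {Well, v1}.
Min-cut edges: Well→v2 (9), v1→v3 (5); capacity 9 + 5 = 14.
This cut is saturated, so no flow can exceed 14.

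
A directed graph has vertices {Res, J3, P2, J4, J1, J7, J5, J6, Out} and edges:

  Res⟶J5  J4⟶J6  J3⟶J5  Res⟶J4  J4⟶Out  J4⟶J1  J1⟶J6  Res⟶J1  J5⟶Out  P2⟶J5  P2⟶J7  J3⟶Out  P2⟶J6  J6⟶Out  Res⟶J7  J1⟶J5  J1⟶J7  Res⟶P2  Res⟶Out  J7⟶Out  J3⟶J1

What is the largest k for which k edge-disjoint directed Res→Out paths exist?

Assign every edge capacity 1; by Menger, the answer equals the max flow.
Path Res→Out (+1); total 1.
Path Res→J4→Out (+1); total 2.
Path Res→J7→Out (+1); total 3.
Path Res→J5→Out (+1); total 4.
Path Res→P2→J6→Out (+1); total 5.
No residual Res→Out path; max flow = 5.
Certifying cut of size 5: {J5→Out, J6→Out, J7→Out, Res→J4, Res→Out}.

5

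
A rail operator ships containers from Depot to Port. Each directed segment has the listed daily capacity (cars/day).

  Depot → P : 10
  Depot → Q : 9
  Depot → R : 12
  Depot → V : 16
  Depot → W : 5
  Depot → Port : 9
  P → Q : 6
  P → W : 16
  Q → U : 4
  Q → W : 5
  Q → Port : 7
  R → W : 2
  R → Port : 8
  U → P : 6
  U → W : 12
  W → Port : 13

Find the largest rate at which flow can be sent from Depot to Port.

Augment Depot→Port: bottleneck 9, flow now 9.
Augment Depot→Q→Port: bottleneck 7, flow now 16.
Augment Depot→R→Port: bottleneck 8, flow now 24.
Augment Depot→W→Port: bottleneck 5, flow now 29.
Augment Depot→P→W→Port: bottleneck 8, flow now 37.
No augmenting path remains; maximum flow = 37.
In the residual graph, reachable from Depot: {Depot, P, Q, R, U, V, W}.
Min-cut edges: Depot→Port (9), Q→Port (7), R→Port (8), W→Port (13); capacity 9 + 7 + 8 + 13 = 37.
This cut is saturated, so no flow can exceed 37.

37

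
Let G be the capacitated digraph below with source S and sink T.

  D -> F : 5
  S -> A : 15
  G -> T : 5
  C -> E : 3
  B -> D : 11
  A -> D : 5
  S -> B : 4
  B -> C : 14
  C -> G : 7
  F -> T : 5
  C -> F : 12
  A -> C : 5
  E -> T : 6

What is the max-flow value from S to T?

13

Augment S→A→C→E→T: bottleneck 3, flow now 3.
Augment S→A→C→F→T: bottleneck 2, flow now 5.
Augment S→A→D→F→T: bottleneck 3, flow now 8.
Augment S→B→C→G→T: bottleneck 4, flow now 12.
Augment S→A→D→F→C→G→T: bottleneck 1, flow now 13. (uses reverse residual edge)
No augmenting path remains; maximum flow = 13.
In the residual graph, reachable from S: {S, A, B, C, D, F, G}.
Min-cut edges: C→E (3), F→T (5), G→T (5); capacity 3 + 5 + 5 = 13.
This cut is saturated, so no flow can exceed 13.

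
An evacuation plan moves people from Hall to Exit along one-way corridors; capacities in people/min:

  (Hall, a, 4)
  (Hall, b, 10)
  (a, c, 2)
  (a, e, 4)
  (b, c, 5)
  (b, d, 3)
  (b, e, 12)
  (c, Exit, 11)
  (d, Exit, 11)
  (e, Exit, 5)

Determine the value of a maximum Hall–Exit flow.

Augment Hall→a→c→Exit: bottleneck 2, flow now 2.
Augment Hall→a→e→Exit: bottleneck 2, flow now 4.
Augment Hall→b→c→Exit: bottleneck 5, flow now 9.
Augment Hall→b→d→Exit: bottleneck 3, flow now 12.
Augment Hall→b→e→Exit: bottleneck 2, flow now 14.
No augmenting path remains; maximum flow = 14.
In the residual graph, reachable from Hall: {Hall}.
Min-cut edges: Hall→a (4), Hall→b (10); capacity 4 + 10 = 14.
This cut is saturated, so no flow can exceed 14.

14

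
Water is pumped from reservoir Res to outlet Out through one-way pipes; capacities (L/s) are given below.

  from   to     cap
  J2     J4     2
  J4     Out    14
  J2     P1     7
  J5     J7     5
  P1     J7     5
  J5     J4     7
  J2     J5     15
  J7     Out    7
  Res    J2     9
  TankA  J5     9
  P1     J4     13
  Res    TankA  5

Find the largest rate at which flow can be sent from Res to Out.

14

Augment Res→J2→J4→Out: bottleneck 2, flow now 2.
Augment Res→TankA→J5→J7→Out: bottleneck 5, flow now 7.
Augment Res→J2→P1→J7→Out: bottleneck 2, flow now 9.
Augment Res→J2→P1→J4→Out: bottleneck 5, flow now 14.
No augmenting path remains; maximum flow = 14.
In the residual graph, reachable from Res: {Res}.
Min-cut edges: Res→TankA (5), Res→J2 (9); capacity 5 + 9 = 14.
This cut is saturated, so no flow can exceed 14.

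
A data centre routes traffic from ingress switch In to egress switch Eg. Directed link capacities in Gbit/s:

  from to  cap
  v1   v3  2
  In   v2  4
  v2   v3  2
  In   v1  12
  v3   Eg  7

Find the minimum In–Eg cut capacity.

Augment In→v1→v3→Eg: bottleneck 2, flow now 2.
Augment In→v2→v3→Eg: bottleneck 2, flow now 4.
No augmenting path remains; maximum flow = 4.
By max-flow min-cut, the minimum cut capacity equals the max flow.
In the residual graph, reachable from In: {In, v1, v2}.
Min-cut edges: v1→v3 (2), v2→v3 (2); capacity 2 + 2 = 4.

4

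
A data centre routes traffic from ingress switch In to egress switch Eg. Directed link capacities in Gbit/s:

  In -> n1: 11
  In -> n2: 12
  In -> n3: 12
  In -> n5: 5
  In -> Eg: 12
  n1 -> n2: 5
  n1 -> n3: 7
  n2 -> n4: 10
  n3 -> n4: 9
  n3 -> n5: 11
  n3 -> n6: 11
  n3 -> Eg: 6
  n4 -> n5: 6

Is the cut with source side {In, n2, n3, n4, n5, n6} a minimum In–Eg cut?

No — its capacity is 29, but the minimum cut has capacity 18.

Given cut capacity: 11 + 12 + 6 = 29.
Augment In→Eg: bottleneck 12, flow now 12.
Augment In→n3→Eg: bottleneck 6, flow now 18.
No augmenting path remains; maximum flow = 18.
In the residual graph, reachable from In: {In, n1, n2, n3, n4, n5, n6}.
Min-cut edges: In→Eg (12), n3→Eg (6); capacity 12 + 6 = 18.
Cut capacity 29 exceeds the max flow 18, so it is not minimum.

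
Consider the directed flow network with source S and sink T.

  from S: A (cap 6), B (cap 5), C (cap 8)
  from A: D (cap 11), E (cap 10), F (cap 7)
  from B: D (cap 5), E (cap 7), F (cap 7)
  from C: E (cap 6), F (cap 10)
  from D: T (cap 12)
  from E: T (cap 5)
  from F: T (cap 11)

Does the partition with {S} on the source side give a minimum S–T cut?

Given cut capacity: 6 + 5 + 8 = 19.
Augment S→A→D→T: bottleneck 6, flow now 6.
Augment S→B→D→T: bottleneck 5, flow now 11.
Augment S→C→E→T: bottleneck 5, flow now 16.
Augment S→C→F→T: bottleneck 3, flow now 19.
No augmenting path remains; maximum flow = 19.
Cut capacity 19 equals the max flow, so it is a minimum cut.

Yes — it is a minimum cut (capacity 19).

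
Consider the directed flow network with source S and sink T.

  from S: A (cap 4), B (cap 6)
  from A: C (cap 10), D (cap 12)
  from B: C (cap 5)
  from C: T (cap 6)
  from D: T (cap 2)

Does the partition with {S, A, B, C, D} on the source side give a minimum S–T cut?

Yes — it is a minimum cut (capacity 8).

Given cut capacity: 6 + 2 = 8.
Augment S→A→C→T: bottleneck 4, flow now 4.
Augment S→B→C→T: bottleneck 2, flow now 6.
Augment S→B→C→A→D→T: bottleneck 2, flow now 8. (uses reverse residual edge)
No augmenting path remains; maximum flow = 8.
Cut capacity 8 equals the max flow, so it is a minimum cut.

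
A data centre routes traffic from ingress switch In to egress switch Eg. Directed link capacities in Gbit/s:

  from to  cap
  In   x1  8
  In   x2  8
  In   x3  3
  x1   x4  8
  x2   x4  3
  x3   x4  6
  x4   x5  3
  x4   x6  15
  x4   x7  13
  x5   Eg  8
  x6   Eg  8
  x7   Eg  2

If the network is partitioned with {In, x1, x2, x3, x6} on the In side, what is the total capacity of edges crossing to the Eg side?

Edges leaving {In, x1, x2, x3, x6}: x1→x4 (8), x2→x4 (3), x3→x4 (6), x6→Eg (8).
Cut capacity = 8 + 3 + 6 + 8 = 25.

25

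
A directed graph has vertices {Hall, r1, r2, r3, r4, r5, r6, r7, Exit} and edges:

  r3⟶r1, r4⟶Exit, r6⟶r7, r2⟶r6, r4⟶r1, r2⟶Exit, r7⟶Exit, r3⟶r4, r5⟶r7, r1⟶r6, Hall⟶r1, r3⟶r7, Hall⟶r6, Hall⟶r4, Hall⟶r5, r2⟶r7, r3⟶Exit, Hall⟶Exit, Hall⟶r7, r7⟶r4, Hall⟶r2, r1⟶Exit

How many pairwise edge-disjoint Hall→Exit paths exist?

5

Assign every edge capacity 1; by Menger, the answer equals the max flow.
Path Hall→Exit (+1); total 1.
Path Hall→r1→Exit (+1); total 2.
Path Hall→r2→Exit (+1); total 3.
Path Hall→r4→Exit (+1); total 4.
Path Hall→r7→Exit (+1); total 5.
No residual Hall→Exit path; max flow = 5.
Certifying cut of size 5: {Hall→Exit, Hall→r2, r1→Exit, r4→Exit, r7→Exit}.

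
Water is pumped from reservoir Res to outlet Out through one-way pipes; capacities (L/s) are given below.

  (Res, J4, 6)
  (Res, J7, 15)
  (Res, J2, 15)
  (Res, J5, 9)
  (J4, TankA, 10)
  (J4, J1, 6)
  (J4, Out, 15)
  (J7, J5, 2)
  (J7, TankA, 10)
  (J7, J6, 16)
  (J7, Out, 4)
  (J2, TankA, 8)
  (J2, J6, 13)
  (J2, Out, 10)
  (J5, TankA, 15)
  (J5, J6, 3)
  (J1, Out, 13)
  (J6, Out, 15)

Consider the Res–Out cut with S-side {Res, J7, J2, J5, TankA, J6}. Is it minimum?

Yes — it is a minimum cut (capacity 35).

Given cut capacity: 6 + 4 + 10 + 15 = 35.
Augment Res→J4→Out: bottleneck 6, flow now 6.
Augment Res→J7→Out: bottleneck 4, flow now 10.
Augment Res→J2→Out: bottleneck 10, flow now 20.
Augment Res→J7→J6→Out: bottleneck 11, flow now 31.
Augment Res→J2→J6→Out: bottleneck 4, flow now 35.
No augmenting path remains; maximum flow = 35.
Cut capacity 35 equals the max flow, so it is a minimum cut.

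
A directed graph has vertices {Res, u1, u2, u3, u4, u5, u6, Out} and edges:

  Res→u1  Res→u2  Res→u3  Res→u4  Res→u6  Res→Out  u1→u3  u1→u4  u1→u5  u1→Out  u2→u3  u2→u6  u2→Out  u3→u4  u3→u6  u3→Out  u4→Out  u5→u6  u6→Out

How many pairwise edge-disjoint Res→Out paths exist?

Assign every edge capacity 1; by Menger, the answer equals the max flow.
Path Res→Out (+1); total 1.
Path Res→u1→Out (+1); total 2.
Path Res→u2→Out (+1); total 3.
Path Res→u3→Out (+1); total 4.
Path Res→u4→Out (+1); total 5.
Path Res→u6→Out (+1); total 6.
No residual Res→Out path; max flow = 6.
Certifying cut of size 6: {Res→Out, Res→u1, Res→u2, Res→u3, Res→u4, Res→u6}.

6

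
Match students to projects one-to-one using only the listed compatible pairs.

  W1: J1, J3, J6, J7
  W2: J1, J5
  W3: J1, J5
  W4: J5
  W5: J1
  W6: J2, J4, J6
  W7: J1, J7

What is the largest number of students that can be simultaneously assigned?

5

Unit-capacity flow: source→left, listed edges, right→sink; max matching = max flow.
Augmenting path W1→J1 (+1); matched 1.
Augmenting path W2→J5 (+1); matched 2.
Augmenting path W6→J2 (+1); matched 3.
Augmenting path W7→J7 (+1); matched 4.
Augmenting path W3→J1→W1→J3 (+1); matched 5.
No augmenting path remains; maximum matching = 5.
König certificate: {W1, W6, W7, J1, J5} is a vertex cover of size 5 (every listed pair touches it), so no matching can be larger.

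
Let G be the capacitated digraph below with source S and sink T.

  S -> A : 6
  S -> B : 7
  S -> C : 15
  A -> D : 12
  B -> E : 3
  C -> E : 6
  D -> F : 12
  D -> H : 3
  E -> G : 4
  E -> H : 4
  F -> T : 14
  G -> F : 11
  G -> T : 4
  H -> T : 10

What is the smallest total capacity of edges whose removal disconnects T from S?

14

Augment S→A→D→F→T: bottleneck 6, flow now 6.
Augment S→B→E→G→T: bottleneck 3, flow now 9.
Augment S→C→E→G→T: bottleneck 1, flow now 10.
Augment S→C→E→H→T: bottleneck 4, flow now 14.
No augmenting path remains; maximum flow = 14.
By max-flow min-cut, the minimum cut capacity equals the max flow.
In the residual graph, reachable from S: {S, B, C, E}.
Min-cut edges: S→A (6), E→G (4), E→H (4); capacity 6 + 4 + 4 = 14.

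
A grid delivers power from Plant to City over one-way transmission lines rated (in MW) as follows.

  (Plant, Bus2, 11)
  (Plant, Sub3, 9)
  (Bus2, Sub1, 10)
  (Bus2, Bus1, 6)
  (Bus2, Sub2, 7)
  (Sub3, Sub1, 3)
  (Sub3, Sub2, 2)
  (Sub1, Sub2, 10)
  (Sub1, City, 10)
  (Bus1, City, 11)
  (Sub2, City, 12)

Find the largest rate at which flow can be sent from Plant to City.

Augment Plant→Bus2→Sub1→City: bottleneck 10, flow now 10.
Augment Plant→Bus2→Bus1→City: bottleneck 1, flow now 11.
Augment Plant→Sub3→Sub2→City: bottleneck 2, flow now 13.
Augment Plant→Sub3→Sub1→Sub2→City: bottleneck 3, flow now 16.
No augmenting path remains; maximum flow = 16.
In the residual graph, reachable from Plant: {Plant, Sub3}.
Min-cut edges: Plant→Bus2 (11), Sub3→Sub1 (3), Sub3→Sub2 (2); capacity 11 + 3 + 2 = 16.
This cut is saturated, so no flow can exceed 16.

16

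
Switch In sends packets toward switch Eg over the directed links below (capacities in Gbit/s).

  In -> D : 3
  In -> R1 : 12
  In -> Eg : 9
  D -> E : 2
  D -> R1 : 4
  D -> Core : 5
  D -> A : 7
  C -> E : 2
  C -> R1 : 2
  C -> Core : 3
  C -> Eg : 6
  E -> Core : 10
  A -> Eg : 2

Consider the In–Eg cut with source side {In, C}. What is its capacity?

Edges leaving {In, C}: In→D (3), In→R1 (12), In→Eg (9), C→E (2), C→R1 (2), C→Core (3), C→Eg (6).
Cut capacity = 3 + 12 + 9 + 2 + 2 + 3 + 6 = 37.

37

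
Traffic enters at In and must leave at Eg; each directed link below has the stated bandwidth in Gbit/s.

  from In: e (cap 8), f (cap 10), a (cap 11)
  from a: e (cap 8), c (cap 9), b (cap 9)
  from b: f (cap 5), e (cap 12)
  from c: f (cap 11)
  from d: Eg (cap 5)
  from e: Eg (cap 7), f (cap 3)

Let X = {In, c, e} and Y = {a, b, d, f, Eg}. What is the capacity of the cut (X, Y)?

42

Edges leaving {In, c, e}: In→a (11), In→f (10), c→f (11), e→f (3), e→Eg (7).
Cut capacity = 11 + 10 + 11 + 3 + 7 = 42.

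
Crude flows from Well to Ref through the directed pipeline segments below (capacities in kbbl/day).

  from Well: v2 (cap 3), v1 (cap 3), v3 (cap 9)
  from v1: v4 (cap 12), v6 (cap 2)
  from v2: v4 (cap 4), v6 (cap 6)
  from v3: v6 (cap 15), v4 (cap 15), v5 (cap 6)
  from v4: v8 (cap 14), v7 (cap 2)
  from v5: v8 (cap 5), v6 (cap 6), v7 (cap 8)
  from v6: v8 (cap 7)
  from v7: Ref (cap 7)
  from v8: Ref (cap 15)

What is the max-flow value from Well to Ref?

Augment Well→v1→v4→v7→Ref: bottleneck 2, flow now 2.
Augment Well→v1→v4→v8→Ref: bottleneck 1, flow now 3.
Augment Well→v2→v4→v8→Ref: bottleneck 3, flow now 6.
Augment Well→v3→v4→v8→Ref: bottleneck 9, flow now 15.
No augmenting path remains; maximum flow = 15.
In the residual graph, reachable from Well: {Well}.
Min-cut edges: Well→v1 (3), Well→v2 (3), Well→v3 (9); capacity 3 + 3 + 9 = 15.
This cut is saturated, so no flow can exceed 15.

15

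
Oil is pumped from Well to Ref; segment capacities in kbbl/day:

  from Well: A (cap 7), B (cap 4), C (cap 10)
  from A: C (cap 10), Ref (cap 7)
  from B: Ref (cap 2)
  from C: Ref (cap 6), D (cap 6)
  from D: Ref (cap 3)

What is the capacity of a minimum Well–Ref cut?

Augment Well→A→Ref: bottleneck 7, flow now 7.
Augment Well→B→Ref: bottleneck 2, flow now 9.
Augment Well→C→Ref: bottleneck 6, flow now 15.
Augment Well→C→D→Ref: bottleneck 3, flow now 18.
No augmenting path remains; maximum flow = 18.
By max-flow min-cut, the minimum cut capacity equals the max flow.
In the residual graph, reachable from Well: {Well, B, C, D}.
Min-cut edges: Well→A (7), B→Ref (2), C→Ref (6), D→Ref (3); capacity 7 + 2 + 6 + 3 = 18.

18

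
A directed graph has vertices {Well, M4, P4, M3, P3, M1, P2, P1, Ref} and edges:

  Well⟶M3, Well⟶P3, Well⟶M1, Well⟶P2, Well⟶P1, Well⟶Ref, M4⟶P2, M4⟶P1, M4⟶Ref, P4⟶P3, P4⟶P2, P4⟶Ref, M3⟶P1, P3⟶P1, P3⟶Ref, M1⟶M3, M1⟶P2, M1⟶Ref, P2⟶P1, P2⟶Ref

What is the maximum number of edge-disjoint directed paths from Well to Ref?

4

Assign every edge capacity 1; by Menger, the answer equals the max flow.
Path Well→Ref (+1); total 1.
Path Well→P3→Ref (+1); total 2.
Path Well→M1→Ref (+1); total 3.
Path Well→P2→Ref (+1); total 4.
No residual Well→Ref path; max flow = 4.
Certifying cut of size 4: {Well→M1, Well→P2, Well→P3, Well→Ref}.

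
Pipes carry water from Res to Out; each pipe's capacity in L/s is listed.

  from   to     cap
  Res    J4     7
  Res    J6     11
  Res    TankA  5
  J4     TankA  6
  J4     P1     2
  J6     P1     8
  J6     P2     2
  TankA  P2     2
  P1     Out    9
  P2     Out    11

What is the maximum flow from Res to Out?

13

Augment Res→J4→P1→Out: bottleneck 2, flow now 2.
Augment Res→J6→P1→Out: bottleneck 7, flow now 9.
Augment Res→J6→P2→Out: bottleneck 2, flow now 11.
Augment Res→TankA→P2→Out: bottleneck 2, flow now 13.
No augmenting path remains; maximum flow = 13.
In the residual graph, reachable from Res: {Res, J4, J6, TankA, P1}.
Min-cut edges: J6→P2 (2), TankA→P2 (2), P1→Out (9); capacity 2 + 2 + 9 = 13.
This cut is saturated, so no flow can exceed 13.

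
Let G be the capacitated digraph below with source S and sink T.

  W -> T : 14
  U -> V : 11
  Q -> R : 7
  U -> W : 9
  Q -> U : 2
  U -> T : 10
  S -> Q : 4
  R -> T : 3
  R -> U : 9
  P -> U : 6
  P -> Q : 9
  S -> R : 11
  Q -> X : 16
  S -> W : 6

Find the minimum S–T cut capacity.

20

Augment S→R→T: bottleneck 3, flow now 3.
Augment S→W→T: bottleneck 6, flow now 9.
Augment S→Q→U→T: bottleneck 2, flow now 11.
Augment S→R→U→T: bottleneck 8, flow now 19.
Augment S→Q→R→U→W→T: bottleneck 1, flow now 20.
No augmenting path remains; maximum flow = 20.
By max-flow min-cut, the minimum cut capacity equals the max flow.
In the residual graph, reachable from S: {S, Q, R, X}.
Min-cut edges: S→W (6), Q→U (2), R→U (9), R→T (3); capacity 6 + 2 + 9 + 3 = 20.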